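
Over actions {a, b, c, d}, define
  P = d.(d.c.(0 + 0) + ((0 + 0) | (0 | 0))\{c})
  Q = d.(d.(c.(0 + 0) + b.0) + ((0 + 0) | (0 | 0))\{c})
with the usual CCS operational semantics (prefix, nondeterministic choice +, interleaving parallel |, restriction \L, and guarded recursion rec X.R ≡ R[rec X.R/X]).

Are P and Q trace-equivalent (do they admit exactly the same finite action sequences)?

trace-distinct — witness ⟨ddb⟩

P's transition system — 4 states:
  p0 = d.(d.c.(0 + 0) + ((0 + 0) | (0 | 0))\{c}) has moves --d--▸ p1
  p1 = d.c.(0 + 0) + ((0 + 0) | (0 | 0))\{c} has moves --d--▸ p2
  p2 = c.(0 + 0) has moves --c--▸ p3
  p3 = 0 + 0 has moves ·
Q's transition system — 5 states:
  q0 = d.(d.(c.(0 + 0) + b.0) + ((0 + 0) | (0 | 0))\{c}) has moves --d--▸ q1
  q1 = d.(c.(0 + 0) + b.0) + ((0 + 0) | (0 | 0))\{c} has moves --d--▸ q2
  q2 = c.(0 + 0) + b.0 has moves --b--▸ q3, --c--▸ q4
  q3 = 0 has moves ·
  q4 = 0 + 0 has moves ·
Run σ = ⟨ddb⟩ on Q: start {q0}
  after d @ step 1: {q1}
  after d @ step 2: {q2}
  after b @ step 3: {q3}
  ✓ Q
Run σ = ⟨ddb⟩ on P: start {p0}
  after d @ step 1: {p1}
  after d @ step 2: {p2}
  after b @ step 3: ∅  — P cannot continue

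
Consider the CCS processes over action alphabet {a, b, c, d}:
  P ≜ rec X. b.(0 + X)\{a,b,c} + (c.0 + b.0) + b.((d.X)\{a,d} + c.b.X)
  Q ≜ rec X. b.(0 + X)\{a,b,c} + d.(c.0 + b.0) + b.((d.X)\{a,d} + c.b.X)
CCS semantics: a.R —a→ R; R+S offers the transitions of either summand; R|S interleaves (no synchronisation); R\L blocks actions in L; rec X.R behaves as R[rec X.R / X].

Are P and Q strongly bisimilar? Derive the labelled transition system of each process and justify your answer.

P ≁ Q

P's transition system — 5 states:
  s0 = rec X. b.(0 + X)\{a,b,c} + (c.0 + b.0) + b.((d.X)\{a,d} + c.b.X) ⊢ —b→ s1, —b→ s2, —b→ s3, —c→ s3
  s1 = (0 + (rec X. b.(0 + X)\{a,b,c} + (c.0 + b.0) + b.((d.X)\{a,d} + c.b.X)))\{a,b,c} ⊢ ∅
  s2 = (d.(rec X. b.(0 + X)\{a,b,c} + (c.0 + b.0) + b.((d.X)\{a,d} + c.b.X)))\{a,d} + c.b.(rec X. b.(0 + X)\{a,b,c} + (c.0 + b.0) + b.((d.X)\{a,d} + c.b.X)) ⊢ —c→ s4
  s3 = 0 ⊢ ∅
  s4 = b.(rec X. b.(0 + X)\{a,b,c} + (c.0 + b.0) + b.((d.X)\{a,d} + c.b.X)) ⊢ —b→ s0
Q's transition system — 7 states:
  t0 = rec X. b.(0 + X)\{a,b,c} + d.(c.0 + b.0) + b.((d.X)\{a,d} + c.b.X) ⊢ —b→ t1, —b→ t2, —d→ t3
  t1 = (0 + (rec X. b.(0 + X)\{a,b,c} + d.(c.0 + b.0) + b.((d.X)\{a,d} + c.b.X)))\{a,b,c} ⊢ —d→ t4
  t2 = (d.(rec X. b.(0 + X)\{a,b,c} + d.(c.0 + b.0) + b.((d.X)\{a,d} + c.b.X)))\{a,d} + c.b.(rec X. b.(0 + X)\{a,b,c} + d.(c.0 + b.0) + b.((d.X)\{a,d} + c.b.X)) ⊢ —c→ t5
  t3 = c.0 + b.0 ⊢ —b→ t6, —c→ t6
  t4 = (c.0 + b.0)\{a,b,c} ⊢ ∅
  t5 = b.(rec X. b.(0 + X)\{a,b,c} + d.(c.0 + b.0) + b.((d.X)\{a,d} + c.b.X)) ⊢ —b→ t0
  t6 = 0 ⊢ ∅
Bisimilarity quotient blocks:
  B0 = {s0}
  B1 = {s1, s3, t4, t6}
  B2 = {s2}
  B3 = {s4}
  B4 = {t0}
  B5 = {t1}
  B6 = {t2}
  B7 = {t5}
  B8 = {t3}
s0 ∈ B0, t0 ∈ B4 → different blocks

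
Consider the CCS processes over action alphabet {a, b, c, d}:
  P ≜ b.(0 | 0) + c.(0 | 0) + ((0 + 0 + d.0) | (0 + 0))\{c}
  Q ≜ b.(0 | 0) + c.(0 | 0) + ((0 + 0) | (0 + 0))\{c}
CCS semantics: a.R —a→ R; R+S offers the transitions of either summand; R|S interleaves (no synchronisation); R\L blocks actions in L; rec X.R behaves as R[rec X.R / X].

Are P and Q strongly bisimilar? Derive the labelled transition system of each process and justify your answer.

Reachable graph of P (3 states):
  p0 = b.(0 | 0) + c.(0 | 0) + ((0 + 0 + d.0) | (0 + 0))\{c} → =b=> p1, =c=> p1, =d=> p2
  p1 = 0 | 0 → deadlocked
  p2 = (0 | (0 + 0))\{c} → deadlocked
Reachable graph of Q (2 states):
  q0 = b.(0 | 0) + c.(0 | 0) + ((0 + 0) | (0 + 0))\{c} → =b=> q1, =c=> q1
  q1 = 0 | 0 → deadlocked
Coarsest stable partition (strong bisimilarity classes):
  B0 = {p0}
  B1 = {p1, p2, q1}
  B2 = {q0}
p0 ∈ B0, q0 ∈ B2 → different blocks

not bisimilar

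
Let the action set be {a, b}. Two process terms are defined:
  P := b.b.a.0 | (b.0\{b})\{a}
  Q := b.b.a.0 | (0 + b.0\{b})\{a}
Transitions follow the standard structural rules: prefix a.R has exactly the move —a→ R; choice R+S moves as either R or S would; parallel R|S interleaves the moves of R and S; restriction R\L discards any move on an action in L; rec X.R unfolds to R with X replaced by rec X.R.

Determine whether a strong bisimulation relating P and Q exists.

LTS(P): 8 reachable states
  p0 = b.b.a.0 | (b.0\{b})\{a} → ··b··> p1, ··b··> p2
  p1 = b.a.0 | (b.0\{b})\{a} → ··b··> p3, ··b··> p4
  p2 = b.b.a.0 | 0\{b}\{a} → ··b··> p4
  p3 = a.0 | (b.0\{b})\{a} → ··a··> p5, ··b··> p6
  p4 = b.a.0 | 0\{b}\{a} → ··b··> p6
  p5 = 0 | (b.0\{b})\{a} → ··b··> p7
  p6 = a.0 | 0\{b}\{a} → ··a··> p7
  p7 = 0 | 0\{b}\{a} → deadlocked
LTS(Q): 8 reachable states
  q0 = b.b.a.0 | (0 + b.0\{b})\{a} → ··b··> q1, ··b··> q2
  q1 = b.a.0 | (0 + b.0\{b})\{a} → ··b··> q3, ··b··> q4
  q2 = b.b.a.0 | 0\{b}\{a} → ··b··> q4
  q3 = a.0 | (0 + b.0\{b})\{a} → ··a··> q5, ··b··> q6
  q4 = b.a.0 | 0\{b}\{a} → ··b··> q6
  q5 = 0 | (0 + b.0\{b})\{a} → ··b··> q7
  q6 = a.0 | 0\{b}\{a} → ··a··> q7
  q7 = 0 | 0\{b}\{a} → deadlocked
Partition-refinement fixed point:
  B0 = {p0, q0}
  B1 = {p2, q2}
  B2 = {p4, q4}
  B3 = {p6, q6}
  B4 = {p7, q7}
  B5 = {p1, q1}
  B6 = {p3, q3}
  B7 = {p5, q5}
p0 ∈ B0, q0 ∈ B0 → same block

P ~ Q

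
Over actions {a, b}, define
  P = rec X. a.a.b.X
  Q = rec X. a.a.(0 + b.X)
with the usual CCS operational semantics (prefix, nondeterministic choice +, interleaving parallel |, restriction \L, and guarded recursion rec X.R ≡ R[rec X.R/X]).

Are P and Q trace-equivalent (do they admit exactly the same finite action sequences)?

traces(P) = traces(Q)

Reachable graph of P (3 states):
  s0 = rec X. a.a.b.X → =a=> s1
  s1 = a.b.(rec X. a.a.b.X) → =a=> s2
  s2 = b.(rec X. a.a.b.X) → =b=> s0
Reachable graph of Q (3 states):
  t0 = rec X. a.a.(0 + b.X) → =a=> t1
  t1 = a.(0 + b.(rec X. a.a.(0 + b.X))) → =a=> t2
  t2 = 0 + b.(rec X. a.a.(0 + b.X)) → =b=> t0
Bisimilarity quotient blocks:
  B0 = {s0, t0}
  B1 = {s1, t1}
  B2 = {s2, t2}
s0 ∈ B0, t0 ∈ B0 → same block
Bisimilar ⇒ trace-equivalent.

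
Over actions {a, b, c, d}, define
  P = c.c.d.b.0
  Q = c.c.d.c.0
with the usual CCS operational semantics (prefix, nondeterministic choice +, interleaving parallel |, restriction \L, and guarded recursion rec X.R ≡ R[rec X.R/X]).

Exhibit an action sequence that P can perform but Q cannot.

ccdb

P's transition system — 5 states:
  p0 = c.c.d.b.0 ⊢ —c→ p1
  p1 = c.d.b.0 ⊢ —c→ p2
  p2 = d.b.0 ⊢ —d→ p3
  p3 = b.0 ⊢ —b→ p4
  p4 = 0 ⊢ deadlocked
Q's transition system — 5 states:
  q0 = c.c.d.c.0 ⊢ —c→ q1
  q1 = c.d.c.0 ⊢ —c→ q2
  q2 = d.c.0 ⊢ —d→ q3
  q3 = c.0 ⊢ —c→ q4
  q4 = 0 ⊢ deadlocked
Trace ⟨ccdb⟩ through P, begin at {p0}:
  [1] c ⇒ {p1}
  [2] c ⇒ {p2}
  [3] d ⇒ {p3}
  [4] b ⇒ {p4}
  — P admits the full trace.
Trace ⟨ccdb⟩ through Q, begin at {q0}:
  [1] c ⇒ {q1}
  [2] c ⇒ {q2}
  [3] d ⇒ {q3}
  [4] b ⇒ ∅  — Q cannot continue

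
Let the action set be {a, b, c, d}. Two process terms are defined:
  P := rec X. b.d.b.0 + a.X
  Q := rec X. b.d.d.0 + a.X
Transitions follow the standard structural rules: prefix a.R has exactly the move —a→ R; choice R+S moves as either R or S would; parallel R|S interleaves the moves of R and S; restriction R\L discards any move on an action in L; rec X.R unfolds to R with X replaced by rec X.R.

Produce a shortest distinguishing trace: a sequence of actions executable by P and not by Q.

bdb

LTS(P): 4 reachable states
  m0 = rec X. b.d.b.0 + a.X has moves -a-> m0, -b-> m1
  m1 = d.b.0 has moves -d-> m2
  m2 = b.0 has moves -b-> m3
  m3 = 0 has moves ·
LTS(Q): 4 reachable states
  n0 = rec X. b.d.d.0 + a.X has moves -a-> n0, -b-> n1
  n1 = d.d.0 has moves -d-> n2
  n2 = d.0 has moves -d-> n3
  n3 = 0 has moves ·
Run σ = ⟨bdb⟩ on P: start {m0}
  [1] b ⇒ {m1}
  [2] d ⇒ {m2}
  [3] b ⇒ {m3}
  P completes σ.
Run σ = ⟨bdb⟩ on Q: start {n0}
  [1] b ⇒ {n1}
  [2] d ⇒ {n2}
  [3] b ⇒ ∅  — Q cannot continue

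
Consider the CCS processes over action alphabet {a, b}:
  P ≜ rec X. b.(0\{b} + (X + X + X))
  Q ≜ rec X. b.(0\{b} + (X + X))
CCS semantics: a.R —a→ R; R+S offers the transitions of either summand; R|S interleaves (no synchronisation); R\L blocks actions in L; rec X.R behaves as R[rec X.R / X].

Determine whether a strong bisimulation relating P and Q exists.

P ~ Q

P's transition system — 2 states:
  u0 = rec X. b.(0\{b} + (X + X + X)) :: --b--▸ u1
  u1 = 0\{b} + ((rec X. b.(0\{b} + (X + X + X))) + (rec X. b.(0\{b} + (X + X + X))) + (rec X. b.(0\{b} + (X + X + X)))) :: --b--▸ u1
Q's transition system — 2 states:
  v0 = rec X. b.(0\{b} + (X + X)) :: --b--▸ v1
  v1 = 0\{b} + ((rec X. b.(0\{b} + (X + X))) + (rec X. b.(0\{b} + (X + X)))) :: --b--▸ v1
Bisimilarity quotient blocks:
  B0 = {u0, u1, v0, v1}
u0 ∈ B0, v0 ∈ B0 → same block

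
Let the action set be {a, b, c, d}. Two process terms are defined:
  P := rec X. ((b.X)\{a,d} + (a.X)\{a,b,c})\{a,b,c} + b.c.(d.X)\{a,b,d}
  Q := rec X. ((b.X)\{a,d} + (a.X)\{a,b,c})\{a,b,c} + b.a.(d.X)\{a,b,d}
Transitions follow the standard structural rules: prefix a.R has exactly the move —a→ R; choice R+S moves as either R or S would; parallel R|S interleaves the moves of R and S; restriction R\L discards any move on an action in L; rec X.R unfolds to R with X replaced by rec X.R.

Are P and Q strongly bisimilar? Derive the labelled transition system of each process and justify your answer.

Reachable graph of P (3 states):
  s0 = rec X. ((b.X)\{a,d} + (a.X)\{a,b,c})\{a,b,c} + b.c.(d.X)\{a,b,d} :: --b--▸ s1
  s1 = c.(d.(rec X. ((b.X)\{a,d} + (a.X)\{a,b,c})\{a,b,c} + b.c.(d.X)\{a,b,d}))\{a,b,d} :: --c--▸ s2
  s2 = (d.(rec X. ((b.X)\{a,d} + (a.X)\{a,b,c})\{a,b,c} + b.c.(d.X)\{a,b,d}))\{a,b,d} :: deadlocked
Reachable graph of Q (3 states):
  t0 = rec X. ((b.X)\{a,d} + (a.X)\{a,b,c})\{a,b,c} + b.a.(d.X)\{a,b,d} :: --b--▸ t1
  t1 = a.(d.(rec X. ((b.X)\{a,d} + (a.X)\{a,b,c})\{a,b,c} + b.a.(d.X)\{a,b,d}))\{a,b,d} :: --a--▸ t2
  t2 = (d.(rec X. ((b.X)\{a,d} + (a.X)\{a,b,c})\{a,b,c} + b.a.(d.X)\{a,b,d}))\{a,b,d} :: deadlocked
Partition-refinement fixed point:
  B0 = {s0}
  B1 = {s1}
  B2 = {s2, t2}
  B3 = {t0}
  B4 = {t1}
s0 ∈ B0, t0 ∈ B3 → different blocks

P ≁ Q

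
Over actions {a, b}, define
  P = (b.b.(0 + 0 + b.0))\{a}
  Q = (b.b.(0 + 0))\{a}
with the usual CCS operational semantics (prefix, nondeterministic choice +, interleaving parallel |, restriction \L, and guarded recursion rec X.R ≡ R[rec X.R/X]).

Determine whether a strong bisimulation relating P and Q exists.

P ≁ Q

P's transition system — 4 states:
  m0 = (b.b.(0 + 0 + b.0))\{a} ⊢ —b→ m1
  m1 = (b.(0 + 0 + b.0))\{a} ⊢ —b→ m2
  m2 = (0 + 0 + b.0)\{a} ⊢ —b→ m3
  m3 = 0\{a} ⊢ ∅
Q's transition system — 3 states:
  n0 = (b.b.(0 + 0))\{a} ⊢ —b→ n1
  n1 = (b.(0 + 0))\{a} ⊢ —b→ n2
  n2 = (0 + 0)\{a} ⊢ ∅
Coarsest stable partition (strong bisimilarity classes):
  B0 = {m0}
  B1 = {m1, n0}
  B2 = {m2, n1}
  B3 = {m3, n2}
m0 ∈ B0, n0 ∈ B1 → different blocks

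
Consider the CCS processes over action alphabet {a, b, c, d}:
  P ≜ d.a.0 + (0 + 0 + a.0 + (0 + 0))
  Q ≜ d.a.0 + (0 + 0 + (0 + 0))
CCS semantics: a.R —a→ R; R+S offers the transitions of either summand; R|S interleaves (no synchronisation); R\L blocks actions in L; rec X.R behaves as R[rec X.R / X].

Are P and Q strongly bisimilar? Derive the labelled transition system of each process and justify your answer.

Reachable graph of P (3 states):
  p0 = d.a.0 + (0 + 0 + a.0 + (0 + 0)) :: =a=> p1, =d=> p2
  p1 = 0 :: ·
  p2 = a.0 :: =a=> p1
Reachable graph of Q (3 states):
  q0 = d.a.0 + (0 + 0 + (0 + 0)) :: =d=> q1
  q1 = a.0 :: =a=> q2
  q2 = 0 :: ·
Partition-refinement fixed point:
  B0 = {p0}
  B1 = {p1, q2}
  B2 = {p2, q1}
  B3 = {q0}
p0 ∈ B0, q0 ∈ B3 → different blocks

P ≁ Q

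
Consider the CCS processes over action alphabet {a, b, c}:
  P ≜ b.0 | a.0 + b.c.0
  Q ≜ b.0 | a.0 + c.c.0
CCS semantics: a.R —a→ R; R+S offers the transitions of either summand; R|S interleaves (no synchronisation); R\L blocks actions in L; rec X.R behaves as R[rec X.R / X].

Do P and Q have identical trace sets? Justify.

trace-distinct — witness ⟨bc⟩

Reachable graph of P (6 states):
  u0 = b.0 | a.0 + b.c.0 ⊢ ··a··> u1, ··b··> u2, ··b··> u3
  u1 = b.0 | 0 ⊢ ··b··> u4
  u2 = 0 | a.0 ⊢ ··a··> u4
  u3 = c.0 ⊢ ··c··> u5
  u4 = 0 | 0 ⊢ stopped
  u5 = 0 ⊢ stopped
Reachable graph of Q (6 states):
  v0 = b.0 | a.0 + c.c.0 ⊢ ··a··> v1, ··b··> v2, ··c··> v3
  v1 = b.0 | 0 ⊢ ··b··> v4
  v2 = 0 | a.0 ⊢ ··a··> v4
  v3 = c.0 ⊢ ··c··> v5
  v4 = 0 | 0 ⊢ stopped
  v5 = 0 ⊢ stopped
Run σ = ⟨bc⟩ on P: start {u0}
  after b @ step 1: {u2, u3}
  after c @ step 2: {u5}
  — P admits the full trace.
Run σ = ⟨bc⟩ on Q: start {v0}
  after b @ step 1: {v2}
  after c @ step 2: ∅  — Q cannot continue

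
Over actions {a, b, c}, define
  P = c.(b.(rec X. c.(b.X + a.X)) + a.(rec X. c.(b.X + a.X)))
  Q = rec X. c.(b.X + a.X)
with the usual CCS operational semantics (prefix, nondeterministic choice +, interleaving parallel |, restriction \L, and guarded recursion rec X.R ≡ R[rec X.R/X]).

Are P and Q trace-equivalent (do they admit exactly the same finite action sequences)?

LTS(P): 3 reachable states
  m0 = c.(b.(rec X. c.(b.X + a.X)) + a.(rec X. c.(b.X + a.X))) :: --c--▸ m1
  m1 = b.(rec X. c.(b.X + a.X)) + a.(rec X. c.(b.X + a.X)) :: --a--▸ m2, --b--▸ m2
  m2 = rec X. c.(b.X + a.X) :: --c--▸ m1
LTS(Q): 2 reachable states
  n0 = rec X. c.(b.X + a.X) :: --c--▸ n1
  n1 = b.(rec X. c.(b.X + a.X)) + a.(rec X. c.(b.X + a.X)) :: --a--▸ n0, --b--▸ n0
Bisimilarity quotient blocks:
  B0 = {m0, m2, n0}
  B1 = {m1, n1}
m0 ∈ B0, n0 ∈ B0 → same block
Bisimilar ⇒ trace-equivalent.

traces(P) = traces(Q)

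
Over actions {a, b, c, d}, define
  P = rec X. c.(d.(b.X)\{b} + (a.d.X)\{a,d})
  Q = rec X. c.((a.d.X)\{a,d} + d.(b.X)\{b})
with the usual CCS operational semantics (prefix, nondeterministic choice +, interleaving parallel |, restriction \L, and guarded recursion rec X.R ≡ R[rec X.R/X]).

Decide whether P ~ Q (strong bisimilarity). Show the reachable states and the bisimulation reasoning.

Reachable graph of P (3 states):
  u0 = rec X. c.(d.(b.X)\{b} + (a.d.X)\{a,d}) has moves -c-> u1
  u1 = d.(b.(rec X. c.(d.(b.X)\{b} + (a.d.X)\{a,d})))\{b} + (a.d.(rec X. c.(d.(b.X)\{b} + (a.d.X)\{a,d})))\{a,d} has moves -d-> u2
  u2 = (b.(rec X. c.(d.(b.X)\{b} + (a.d.X)\{a,d})))\{b} has moves stopped
Reachable graph of Q (3 states):
  v0 = rec X. c.((a.d.X)\{a,d} + d.(b.X)\{b}) has moves -c-> v1
  v1 = (a.d.(rec X. c.((a.d.X)\{a,d} + d.(b.X)\{b})))\{a,d} + d.(b.(rec X. c.((a.d.X)\{a,d} + d.(b.X)\{b})))\{b} has moves -d-> v2
  v2 = (b.(rec X. c.((a.d.X)\{a,d} + d.(b.X)\{b})))\{b} has moves stopped
Bisimilarity quotient blocks:
  B0 = {u0, v0}
  B1 = {u1, v1}
  B2 = {u2, v2}
u0 ∈ B0, v0 ∈ B0 → same block

bisimilar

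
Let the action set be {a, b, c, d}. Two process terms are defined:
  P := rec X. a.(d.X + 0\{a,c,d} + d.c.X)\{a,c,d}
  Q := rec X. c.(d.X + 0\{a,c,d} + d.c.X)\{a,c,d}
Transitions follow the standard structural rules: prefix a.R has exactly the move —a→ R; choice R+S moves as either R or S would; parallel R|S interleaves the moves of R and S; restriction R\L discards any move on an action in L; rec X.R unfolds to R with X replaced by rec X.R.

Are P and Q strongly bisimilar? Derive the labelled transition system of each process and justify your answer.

NO

P's transition system — 2 states:
  p0 = rec X. a.(d.X + 0\{a,c,d} + d.c.X)\{a,c,d} ⊢ -a-> p1
  p1 = (d.(rec X. a.(d.X + 0\{a,c,d} + d.c.X)\{a,c,d}) + 0\{a,c,d} + d.c.(rec X. a.(d.X + 0\{a,c,d} + d.c.X)\{a,c,d}))\{a,c,d} ⊢ (no moves)
Q's transition system — 2 states:
  q0 = rec X. c.(d.X + 0\{a,c,d} + d.c.X)\{a,c,d} ⊢ -c-> q1
  q1 = (d.(rec X. c.(d.X + 0\{a,c,d} + d.c.X)\{a,c,d}) + 0\{a,c,d} + d.c.(rec X. c.(d.X + 0\{a,c,d} + d.c.X)\{a,c,d}))\{a,c,d} ⊢ (no moves)
Coarsest stable partition (strong bisimilarity classes):
  B0 = {p0}
  B1 = {p1, q1}
  B2 = {q0}
p0 ∈ B0, q0 ∈ B2 → different blocks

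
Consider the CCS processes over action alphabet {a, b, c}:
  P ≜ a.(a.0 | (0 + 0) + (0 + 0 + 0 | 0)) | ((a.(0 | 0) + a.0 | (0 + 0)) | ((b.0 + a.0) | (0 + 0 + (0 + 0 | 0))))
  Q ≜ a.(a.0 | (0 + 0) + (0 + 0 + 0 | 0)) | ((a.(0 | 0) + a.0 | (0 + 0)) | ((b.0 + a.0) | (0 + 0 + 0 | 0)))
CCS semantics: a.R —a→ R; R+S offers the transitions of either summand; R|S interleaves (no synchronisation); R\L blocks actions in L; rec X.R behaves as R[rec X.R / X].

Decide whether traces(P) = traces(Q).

YES

Reachable graph of P (18 states):
  p0 = a.(a.0 | (0 + 0) + (0 + 0 + 0 | 0)) | ((a.(0 | 0) + a.0 | (0 + 0)) | ((b.0 + a.0) | (0 + 0 + (0 + 0 | 0)))) | -a-> p1, -a-> p2, -a-> p3, -a-> p4, -b-> p2
  p1 = (a.0 | (0 + 0) + (0 + 0 + 0 | 0)) | ((a.(0 | 0) + a.0 | (0 + 0)) | ((b.0 + a.0) | (0 + 0 + (0 + 0 | 0)))) | -a-> p5, -a-> p6, -a-> p7, -a-> p8, -b-> p5
  p2 = a.(a.0 | (0 + 0) + (0 + 0 + 0 | 0)) | ((a.(0 | 0) + a.0 | (0 + 0)) | (0 | (0 + 0 + (0 + 0 | 0)))) | -a-> p10, -a-> p5, -a-> p9
  p3 = a.(a.0 | (0 + 0) + (0 + 0 + 0 | 0)) | (0 | (0 + 0) | ((b.0 + a.0) | (0 + 0 + (0 + 0 | 0)))) | -a-> p6, -a-> p9, -b-> p9
  p4 = a.(a.0 | (0 + 0) + (0 + 0 + 0 | 0)) | (0 | 0 | ((b.0 + a.0) | (0 + 0 + (0 + 0 | 0)))) | -a-> p10, -a-> p7, -b-> p10
  p5 = (a.0 | (0 + 0) + (0 + 0 + 0 | 0)) | ((a.(0 | 0) + a.0 | (0 + 0)) | (0 | (0 + 0 + (0 + 0 | 0)))) | -a-> p11, -a-> p12, -a-> p13
  p6 = (a.0 | (0 + 0) + (0 + 0 + 0 | 0)) | (0 | (0 + 0) | ((b.0 + a.0) | (0 + 0 + (0 + 0 | 0)))) | -a-> p11, -a-> p14, -b-> p11
  p7 = (a.0 | (0 + 0) + (0 + 0 + 0 | 0)) | (0 | 0 | ((b.0 + a.0) | (0 + 0 + (0 + 0 | 0)))) | -a-> p12, -a-> p15, -b-> p12
  p8 = 0 | (0 + 0) | ((a.(0 | 0) + a.0 | (0 + 0)) | ((b.0 + a.0) | (0 + 0 + (0 + 0 | 0)))) | -a-> p13, -a-> p14, -a-> p15, -b-> p13
  p9 = a.(a.0 | (0 + 0) + (0 + 0 + 0 | 0)) | (0 | (0 + 0) | (0 | (0 + 0 + (0 + 0 | 0)))) | -a-> p11
  p10 = a.(a.0 | (0 + 0) + (0 + 0 + 0 | 0)) | (0 | 0 | (0 | (0 + 0 + (0 + 0 | 0)))) | -a-> p12
  p11 = (a.0 | (0 + 0) + (0 + 0 + 0 | 0)) | (0 | (0 + 0) | (0 | (0 + 0 + (0 + 0 | 0)))) | -a-> p16
  p12 = (a.0 | (0 + 0) + (0 + 0 + 0 | 0)) | (0 | 0 | (0 | (0 + 0 + (0 + 0 | 0)))) | -a-> p17
  p13 = 0 | (0 + 0) | ((a.(0 | 0) + a.0 | (0 + 0)) | (0 | (0 + 0 + (0 + 0 | 0)))) | -a-> p16, -a-> p17
  p14 = 0 | (0 + 0) | (0 | (0 + 0) | ((b.0 + a.0) | (0 + 0 + (0 + 0 | 0)))) | -a-> p16, -b-> p16
  p15 = 0 | (0 + 0) | (0 | 0 | ((b.0 + a.0) | (0 + 0 + (0 + 0 | 0)))) | -a-> p17, -b-> p17
  p16 = 0 | (0 + 0) | (0 | (0 + 0) | (0 | (0 + 0 + (0 + 0 | 0)))) | stopped
  p17 = 0 | (0 + 0) | (0 | 0 | (0 | (0 + 0 + (0 + 0 | 0)))) | stopped
Reachable graph of Q (18 states):
  q0 = a.(a.0 | (0 + 0) + (0 + 0 + 0 | 0)) | ((a.(0 | 0) + a.0 | (0 + 0)) | ((b.0 + a.0) | (0 + 0 + 0 | 0))) | -a-> q1, -a-> q2, -a-> q3, -a-> q4, -b-> q2
  q1 = (a.0 | (0 + 0) + (0 + 0 + 0 | 0)) | ((a.(0 | 0) + a.0 | (0 + 0)) | ((b.0 + a.0) | (0 + 0 + 0 | 0))) | -a-> q5, -a-> q6, -a-> q7, -a-> q8, -b-> q5
  q2 = a.(a.0 | (0 + 0) + (0 + 0 + 0 | 0)) | ((a.(0 | 0) + a.0 | (0 + 0)) | (0 | (0 + 0 + 0 | 0))) | -a-> q10, -a-> q5, -a-> q9
  q3 = a.(a.0 | (0 + 0) + (0 + 0 + 0 | 0)) | (0 | (0 + 0) | ((b.0 + a.0) | (0 + 0 + 0 | 0))) | -a-> q6, -a-> q9, -b-> q9
  q4 = a.(a.0 | (0 + 0) + (0 + 0 + 0 | 0)) | (0 | 0 | ((b.0 + a.0) | (0 + 0 + 0 | 0))) | -a-> q10, -a-> q7, -b-> q10
  q5 = (a.0 | (0 + 0) + (0 + 0 + 0 | 0)) | ((a.(0 | 0) + a.0 | (0 + 0)) | (0 | (0 + 0 + 0 | 0))) | -a-> q11, -a-> q12, -a-> q13
  q6 = (a.0 | (0 + 0) + (0 + 0 + 0 | 0)) | (0 | (0 + 0) | ((b.0 + a.0) | (0 + 0 + 0 | 0))) | -a-> q11, -a-> q14, -b-> q11
  q7 = (a.0 | (0 + 0) + (0 + 0 + 0 | 0)) | (0 | 0 | ((b.0 + a.0) | (0 + 0 + 0 | 0))) | -a-> q12, -a-> q15, -b-> q12
  q8 = 0 | (0 + 0) | ((a.(0 | 0) + a.0 | (0 + 0)) | ((b.0 + a.0) | (0 + 0 + 0 | 0))) | -a-> q13, -a-> q14, -a-> q15, -b-> q13
  q9 = a.(a.0 | (0 + 0) + (0 + 0 + 0 | 0)) | (0 | (0 + 0) | (0 | (0 + 0 + 0 | 0))) | -a-> q11
  q10 = a.(a.0 | (0 + 0) + (0 + 0 + 0 | 0)) | (0 | 0 | (0 | (0 + 0 + 0 | 0))) | -a-> q12
  q11 = (a.0 | (0 + 0) + (0 + 0 + 0 | 0)) | (0 | (0 + 0) | (0 | (0 + 0 + 0 | 0))) | -a-> q16
  q12 = (a.0 | (0 + 0) + (0 + 0 + 0 | 0)) | (0 | 0 | (0 | (0 + 0 + 0 | 0))) | -a-> q17
  q13 = 0 | (0 + 0) | ((a.(0 | 0) + a.0 | (0 + 0)) | (0 | (0 + 0 + 0 | 0))) | -a-> q16, -a-> q17
  q14 = 0 | (0 + 0) | (0 | (0 + 0) | ((b.0 + a.0) | (0 + 0 + 0 | 0))) | -a-> q16, -b-> q16
  q15 = 0 | (0 + 0) | (0 | 0 | ((b.0 + a.0) | (0 + 0 + 0 | 0))) | -a-> q17, -b-> q17
  q16 = 0 | (0 + 0) | (0 | (0 + 0) | (0 | (0 + 0 + 0 | 0))) | stopped
  q17 = 0 | (0 + 0) | (0 | 0 | (0 | (0 + 0 + 0 | 0))) | stopped
Partition-refinement fixed point:
  B0 = {p0, q0}
  B1 = {p1, p3, p4, q1, q3, q4}
  B2 = {p6, p7, p8, q6, q7, q8}
  B3 = {p14, p15, q14, q15}
  B4 = {p16, p17, q16, q17}
  B5 = {p11, p12, p13, q11, q12, q13}
  B6 = {p10, p5, p9, q10, q5, q9}
  B7 = {p2, q2}
p0 ∈ B0, q0 ∈ B0 → same block
Bisimilar ⇒ trace-equivalent.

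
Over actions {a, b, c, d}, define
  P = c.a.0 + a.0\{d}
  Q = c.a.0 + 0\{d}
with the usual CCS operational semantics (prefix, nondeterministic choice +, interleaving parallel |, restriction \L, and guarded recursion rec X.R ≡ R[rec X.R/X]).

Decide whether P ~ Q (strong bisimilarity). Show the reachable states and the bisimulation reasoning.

NO

P's transition system — 4 states:
  m0 = c.a.0 + a.0\{d} ⊢ -a-> m1, -c-> m2
  m1 = 0\{d} ⊢ ·
  m2 = a.0 ⊢ -a-> m3
  m3 = 0 ⊢ ·
Q's transition system — 3 states:
  n0 = c.a.0 + 0\{d} ⊢ -c-> n1
  n1 = a.0 ⊢ -a-> n2
  n2 = 0 ⊢ ·
Coarsest stable partition (strong bisimilarity classes):
  B0 = {m0}
  B1 = {m2, n1}
  B2 = {m1, m3, n2}
  B3 = {n0}
m0 ∈ B0, n0 ∈ B3 → different blocks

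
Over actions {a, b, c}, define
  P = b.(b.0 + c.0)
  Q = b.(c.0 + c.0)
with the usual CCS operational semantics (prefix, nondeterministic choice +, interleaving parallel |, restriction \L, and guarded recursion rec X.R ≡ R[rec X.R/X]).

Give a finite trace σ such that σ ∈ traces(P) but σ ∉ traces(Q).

P's transition system — 3 states:
  u0 = b.(b.0 + c.0) → ··b··> u1
  u1 = b.0 + c.0 → ··b··> u2, ··c··> u2
  u2 = 0 → deadlocked
Q's transition system — 3 states:
  v0 = b.(c.0 + c.0) → ··b··> v1
  v1 = c.0 + c.0 → ··c··> v2
  v2 = 0 → deadlocked
Executing bb from P (initial set {u0}):
  step 1 (b): {u1}
  step 2 (b): {u2}
  ✓ P
Executing bb from Q (initial set {v0}):
  step 1 (b): {v1}
  step 2 (b): no successor for Q

bb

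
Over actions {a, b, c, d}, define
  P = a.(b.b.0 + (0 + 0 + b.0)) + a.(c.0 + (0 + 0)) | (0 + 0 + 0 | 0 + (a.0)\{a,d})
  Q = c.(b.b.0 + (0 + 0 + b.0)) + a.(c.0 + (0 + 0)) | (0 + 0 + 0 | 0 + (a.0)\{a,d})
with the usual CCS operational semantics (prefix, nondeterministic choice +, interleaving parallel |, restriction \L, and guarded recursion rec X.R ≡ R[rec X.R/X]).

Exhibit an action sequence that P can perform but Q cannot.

ab

P's transition system — 6 states:
  m0 = a.(b.b.0 + (0 + 0 + b.0)) + a.(c.0 + (0 + 0)) | (0 + 0 + 0 | 0 + (a.0)\{a,d}) | ··a··> m1, ··a··> m2
  m1 = (c.0 + (0 + 0)) | (0 + 0 + 0 | 0 + (a.0)\{a,d}) | ··c··> m3
  m2 = b.b.0 + (0 + 0 + b.0) | ··b··> m4, ··b··> m5
  m3 = 0 | (0 + 0 + 0 | 0 + (a.0)\{a,d}) | (no moves)
  m4 = 0 | (no moves)
  m5 = b.0 | ··b··> m4
Q's transition system — 6 states:
  n0 = c.(b.b.0 + (0 + 0 + b.0)) + a.(c.0 + (0 + 0)) | (0 + 0 + 0 | 0 + (a.0)\{a,d}) | ··a··> n1, ··c··> n2
  n1 = (c.0 + (0 + 0)) | (0 + 0 + 0 | 0 + (a.0)\{a,d}) | ··c··> n3
  n2 = b.b.0 + (0 + 0 + b.0) | ··b··> n4, ··b··> n5
  n3 = 0 | (0 + 0 + 0 | 0 + (a.0)\{a,d}) | (no moves)
  n4 = 0 | (no moves)
  n5 = b.0 | ··b··> n4
Executing ab from P (initial set {m0}):
  [1] a ⇒ {m1, m2}
  [2] b ⇒ {m4, m5}
  P completes σ.
Executing ab from Q (initial set {n0}):
  [1] a ⇒ {n1}
  [2] b ⇒ ∅  — Q cannot continue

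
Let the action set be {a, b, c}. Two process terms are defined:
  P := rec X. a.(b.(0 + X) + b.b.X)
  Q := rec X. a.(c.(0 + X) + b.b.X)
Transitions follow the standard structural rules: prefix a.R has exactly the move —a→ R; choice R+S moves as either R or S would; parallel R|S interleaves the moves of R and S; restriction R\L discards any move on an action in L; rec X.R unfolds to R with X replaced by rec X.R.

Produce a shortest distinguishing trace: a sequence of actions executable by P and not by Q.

aba

P's transition system — 4 states:
  s0 = rec X. a.(b.(0 + X) + b.b.X) | —a→ s1
  s1 = b.(0 + (rec X. a.(b.(0 + X) + b.b.X))) + b.b.(rec X. a.(b.(0 + X) + b.b.X)) | —b→ s2, —b→ s3
  s2 = 0 + (rec X. a.(b.(0 + X) + b.b.X)) | —a→ s1
  s3 = b.(rec X. a.(b.(0 + X) + b.b.X)) | —b→ s0
Q's transition system — 4 states:
  t0 = rec X. a.(c.(0 + X) + b.b.X) | —a→ t1
  t1 = c.(0 + (rec X. a.(c.(0 + X) + b.b.X))) + b.b.(rec X. a.(c.(0 + X) + b.b.X)) | —b→ t2, —c→ t3
  t2 = b.(rec X. a.(c.(0 + X) + b.b.X)) | —b→ t0
  t3 = 0 + (rec X. a.(c.(0 + X) + b.b.X)) | —a→ t1
Trace ⟨aba⟩ through P, begin at {s0}:
  [1] a ⇒ {s1}
  [2] b ⇒ {s2, s3}
  [3] a ⇒ {s1}
  — P admits the full trace.
Trace ⟨aba⟩ through Q, begin at {t0}:
  [1] a ⇒ {t1}
  [2] b ⇒ {t2}
  [3] a ⇒ ∅  — Q cannot continue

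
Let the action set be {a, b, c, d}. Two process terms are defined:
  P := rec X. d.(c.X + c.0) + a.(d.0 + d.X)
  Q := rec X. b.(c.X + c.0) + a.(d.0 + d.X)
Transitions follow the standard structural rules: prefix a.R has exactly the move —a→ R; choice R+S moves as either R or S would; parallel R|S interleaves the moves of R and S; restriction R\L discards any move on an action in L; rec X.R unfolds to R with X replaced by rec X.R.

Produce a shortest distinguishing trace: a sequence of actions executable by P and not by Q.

d

Reachable graph of P (4 states):
  s0 = rec X. d.(c.X + c.0) + a.(d.0 + d.X) :: ··a··> s1, ··d··> s2
  s1 = d.0 + d.(rec X. d.(c.X + c.0) + a.(d.0 + d.X)) :: ··d··> s0, ··d··> s3
  s2 = c.(rec X. d.(c.X + c.0) + a.(d.0 + d.X)) + c.0 :: ··c··> s0, ··c··> s3
  s3 = 0 :: ·
Reachable graph of Q (4 states):
  t0 = rec X. b.(c.X + c.0) + a.(d.0 + d.X) :: ··a··> t1, ··b··> t2
  t1 = d.0 + d.(rec X. b.(c.X + c.0) + a.(d.0 + d.X)) :: ··d··> t0, ··d··> t3
  t2 = c.(rec X. b.(c.X + c.0) + a.(d.0 + d.X)) + c.0 :: ··c··> t0, ··c··> t3
  t3 = 0 :: ·
Run σ = ⟨d⟩ on P: start {s0}
  step 1 (d): {s2}
  P completes σ.
Run σ = ⟨d⟩ on Q: start {t0}
  step 1 (d): ∅  — Q cannot continue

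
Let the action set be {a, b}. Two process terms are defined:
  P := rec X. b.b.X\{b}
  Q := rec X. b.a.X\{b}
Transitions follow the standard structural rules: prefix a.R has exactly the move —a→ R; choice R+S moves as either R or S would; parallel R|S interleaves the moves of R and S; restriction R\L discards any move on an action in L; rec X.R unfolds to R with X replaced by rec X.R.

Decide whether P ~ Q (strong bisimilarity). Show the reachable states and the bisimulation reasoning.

NO

P's transition system — 3 states:
  p0 = rec X. b.b.X\{b} | —b→ p1
  p1 = b.(rec X. b.b.X\{b})\{b} | —b→ p2
  p2 = (rec X. b.b.X\{b})\{b} | ·
Q's transition system — 3 states:
  q0 = rec X. b.a.X\{b} | —b→ q1
  q1 = a.(rec X. b.a.X\{b})\{b} | —a→ q2
  q2 = (rec X. b.a.X\{b})\{b} | ·
Bisimilarity quotient blocks:
  B0 = {p0}
  B1 = {p1}
  B2 = {p2, q2}
  B3 = {q0}
  B4 = {q1}
p0 ∈ B0, q0 ∈ B3 → different blocks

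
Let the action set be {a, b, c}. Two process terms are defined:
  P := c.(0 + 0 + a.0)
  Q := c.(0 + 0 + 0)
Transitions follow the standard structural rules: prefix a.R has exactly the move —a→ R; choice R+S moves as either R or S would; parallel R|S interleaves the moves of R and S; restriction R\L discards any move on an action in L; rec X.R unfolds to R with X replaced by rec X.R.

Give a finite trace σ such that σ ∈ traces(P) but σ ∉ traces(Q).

P's transition system — 3 states:
  u0 = c.(0 + 0 + a.0) ⊢ —c→ u1
  u1 = 0 + 0 + a.0 ⊢ —a→ u2
  u2 = 0 ⊢ (no moves)
Q's transition system — 2 states:
  v0 = c.(0 + 0 + 0) ⊢ —c→ v1
  v1 = 0 + 0 + 0 ⊢ (no moves)
Run σ = ⟨ca⟩ on P: start {u0}
  after c @ step 1: {u1}
  after a @ step 2: {u2}
  ✓ P
Run σ = ⟨ca⟩ on Q: start {v0}
  after c @ step 1: {v1}
  after a @ step 2: ∅  — Q cannot continue

ca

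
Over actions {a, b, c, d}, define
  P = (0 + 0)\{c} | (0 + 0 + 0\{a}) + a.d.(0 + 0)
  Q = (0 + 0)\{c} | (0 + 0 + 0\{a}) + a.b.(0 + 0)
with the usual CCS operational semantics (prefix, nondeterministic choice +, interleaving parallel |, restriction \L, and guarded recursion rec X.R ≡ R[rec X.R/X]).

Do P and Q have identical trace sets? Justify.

LTS(P): 3 reachable states
  p0 = (0 + 0)\{c} | (0 + 0 + 0\{a}) + a.d.(0 + 0) has moves =a=> p1
  p1 = d.(0 + 0) has moves =d=> p2
  p2 = 0 + 0 has moves ·
LTS(Q): 3 reachable states
  q0 = (0 + 0)\{c} | (0 + 0 + 0\{a}) + a.b.(0 + 0) has moves =a=> q1
  q1 = b.(0 + 0) has moves =b=> q2
  q2 = 0 + 0 has moves ·
Trace ⟨ad⟩ through P, begin at {p0}:
  step 1 (a): {p1}
  step 2 (d): {p2}
  ✓ P
Trace ⟨ad⟩ through Q, begin at {q0}:
  step 1 (a): {q1}
  step 2 (d): ∅ (Q stuck)

trace-distinct — witness ⟨ad⟩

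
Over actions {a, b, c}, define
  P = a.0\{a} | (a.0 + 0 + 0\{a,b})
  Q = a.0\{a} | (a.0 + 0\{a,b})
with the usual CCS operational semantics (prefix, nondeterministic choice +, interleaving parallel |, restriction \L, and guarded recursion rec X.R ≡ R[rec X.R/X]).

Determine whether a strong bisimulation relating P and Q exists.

P ~ Q

P's transition system — 4 states:
  s0 = a.0\{a} | (a.0 + 0 + 0\{a,b}) :: --a--▸ s1, --a--▸ s2
  s1 = 0\{a} | (a.0 + 0 + 0\{a,b}) :: --a--▸ s3
  s2 = a.0\{a} | 0 :: --a--▸ s3
  s3 = 0\{a} | 0 :: deadlocked
Q's transition system — 4 states:
  t0 = a.0\{a} | (a.0 + 0\{a,b}) :: --a--▸ t1, --a--▸ t2
  t1 = 0\{a} | (a.0 + 0\{a,b}) :: --a--▸ t3
  t2 = a.0\{a} | 0 :: --a--▸ t3
  t3 = 0\{a} | 0 :: deadlocked
Partition-refinement fixed point:
  B0 = {s0, t0}
  B1 = {s1, s2, t1, t2}
  B2 = {s3, t3}
s0 ∈ B0, t0 ∈ B0 → same block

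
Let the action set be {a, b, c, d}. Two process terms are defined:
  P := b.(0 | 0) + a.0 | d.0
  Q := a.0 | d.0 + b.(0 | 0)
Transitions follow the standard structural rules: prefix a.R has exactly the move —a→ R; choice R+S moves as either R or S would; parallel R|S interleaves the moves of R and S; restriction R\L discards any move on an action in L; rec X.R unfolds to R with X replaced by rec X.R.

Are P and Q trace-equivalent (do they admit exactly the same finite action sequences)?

trace-equivalent

P's transition system — 4 states:
  u0 = b.(0 | 0) + a.0 | d.0 → —a→ u1, —b→ u2, —d→ u3
  u1 = 0 | d.0 → —d→ u2
  u2 = 0 | 0 → deadlocked
  u3 = a.0 | 0 → —a→ u2
Q's transition system — 4 states:
  v0 = a.0 | d.0 + b.(0 | 0) → —a→ v1, —b→ v2, —d→ v3
  v1 = 0 | d.0 → —d→ v2
  v2 = 0 | 0 → deadlocked
  v3 = a.0 | 0 → —a→ v2
Coarsest stable partition (strong bisimilarity classes):
  B0 = {u0, v0}
  B1 = {u1, v1}
  B2 = {u2, v2}
  B3 = {u3, v3}
u0 ∈ B0, v0 ∈ B0 → same block
Bisimilar ⇒ trace-equivalent.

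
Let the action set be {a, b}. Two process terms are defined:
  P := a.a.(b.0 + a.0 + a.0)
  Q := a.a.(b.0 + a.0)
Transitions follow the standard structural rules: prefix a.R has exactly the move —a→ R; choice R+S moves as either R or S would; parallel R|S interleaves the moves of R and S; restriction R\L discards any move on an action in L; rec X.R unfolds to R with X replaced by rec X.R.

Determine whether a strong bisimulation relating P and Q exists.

P's transition system — 4 states:
  s0 = a.a.(b.0 + a.0 + a.0) has moves ··a··> s1
  s1 = a.(b.0 + a.0 + a.0) has moves ··a··> s2
  s2 = b.0 + a.0 + a.0 has moves ··a··> s3, ··b··> s3
  s3 = 0 has moves ·
Q's transition system — 4 states:
  t0 = a.a.(b.0 + a.0) has moves ··a··> t1
  t1 = a.(b.0 + a.0) has moves ··a··> t2
  t2 = b.0 + a.0 has moves ··a··> t3, ··b··> t3
  t3 = 0 has moves ·
Coarsest stable partition (strong bisimilarity classes):
  B0 = {s0, t0}
  B1 = {s1, t1}
  B2 = {s2, t2}
  B3 = {s3, t3}
s0 ∈ B0, t0 ∈ B0 → same block

P ~ Q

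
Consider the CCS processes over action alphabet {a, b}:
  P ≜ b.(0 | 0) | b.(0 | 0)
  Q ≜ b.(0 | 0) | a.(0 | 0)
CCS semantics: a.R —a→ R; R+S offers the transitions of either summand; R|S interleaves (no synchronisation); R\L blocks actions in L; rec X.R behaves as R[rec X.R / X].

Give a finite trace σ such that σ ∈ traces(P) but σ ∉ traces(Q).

Reachable graph of P (4 states):
  p0 = b.(0 | 0) | b.(0 | 0) ⊢ --b--▸ p1, --b--▸ p2
  p1 = 0 | 0 | b.(0 | 0) ⊢ --b--▸ p3
  p2 = b.(0 | 0) | (0 | 0) ⊢ --b--▸ p3
  p3 = 0 | 0 | (0 | 0) ⊢ ∅
Reachable graph of Q (4 states):
  q0 = b.(0 | 0) | a.(0 | 0) ⊢ --a--▸ q1, --b--▸ q2
  q1 = b.(0 | 0) | (0 | 0) ⊢ --b--▸ q3
  q2 = 0 | 0 | a.(0 | 0) ⊢ --a--▸ q3
  q3 = 0 | 0 | (0 | 0) ⊢ ∅
Run σ = ⟨bb⟩ on P: start {p0}
  after b @ step 1: {p1, p2}
  after b @ step 2: {p3}
  — P admits the full trace.
Run σ = ⟨bb⟩ on Q: start {q0}
  after b @ step 1: {q2}
  after b @ step 2: ∅  — Q cannot continue

bb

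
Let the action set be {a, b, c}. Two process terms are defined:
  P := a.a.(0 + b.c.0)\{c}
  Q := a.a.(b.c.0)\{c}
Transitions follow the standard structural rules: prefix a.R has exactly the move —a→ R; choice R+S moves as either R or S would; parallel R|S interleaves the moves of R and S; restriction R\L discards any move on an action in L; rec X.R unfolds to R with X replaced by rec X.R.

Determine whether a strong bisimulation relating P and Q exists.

P's transition system — 4 states:
  u0 = a.a.(0 + b.c.0)\{c} has moves --a--▸ u1
  u1 = a.(0 + b.c.0)\{c} has moves --a--▸ u2
  u2 = (0 + b.c.0)\{c} has moves --b--▸ u3
  u3 = (c.0)\{c} has moves (no moves)
Q's transition system — 4 states:
  v0 = a.a.(b.c.0)\{c} has moves --a--▸ v1
  v1 = a.(b.c.0)\{c} has moves --a--▸ v2
  v2 = (b.c.0)\{c} has moves --b--▸ v3
  v3 = (c.0)\{c} has moves (no moves)
Bisimilarity quotient blocks:
  B0 = {u0, v0}
  B1 = {u1, v1}
  B2 = {u2, v2}
  B3 = {u3, v3}
u0 ∈ B0, v0 ∈ B0 → same block

bisimilar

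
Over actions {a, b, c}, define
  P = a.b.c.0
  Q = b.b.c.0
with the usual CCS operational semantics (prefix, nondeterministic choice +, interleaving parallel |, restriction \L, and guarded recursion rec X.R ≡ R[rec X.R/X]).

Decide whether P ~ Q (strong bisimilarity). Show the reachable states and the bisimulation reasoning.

P's transition system — 4 states:
  p0 = a.b.c.0 :: =a=> p1
  p1 = b.c.0 :: =b=> p2
  p2 = c.0 :: =c=> p3
  p3 = 0 :: deadlocked
Q's transition system — 4 states:
  q0 = b.b.c.0 :: =b=> q1
  q1 = b.c.0 :: =b=> q2
  q2 = c.0 :: =c=> q3
  q3 = 0 :: deadlocked
Bisimilarity quotient blocks:
  B0 = {p0}
  B1 = {p1, q1}
  B2 = {p2, q2}
  B3 = {p3, q3}
  B4 = {q0}
p0 ∈ B0, q0 ∈ B4 → different blocks

NO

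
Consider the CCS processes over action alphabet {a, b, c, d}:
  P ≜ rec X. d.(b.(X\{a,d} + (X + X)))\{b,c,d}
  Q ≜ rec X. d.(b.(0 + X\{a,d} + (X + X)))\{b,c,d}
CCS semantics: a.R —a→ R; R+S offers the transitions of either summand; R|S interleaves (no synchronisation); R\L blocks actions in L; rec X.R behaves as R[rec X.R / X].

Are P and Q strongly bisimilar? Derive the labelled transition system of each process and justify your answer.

YES

Reachable graph of P (2 states):
  m0 = rec X. d.(b.(X\{a,d} + (X + X)))\{b,c,d} has moves ··d··> m1
  m1 = (b.((rec X. d.(b.(X\{a,d} + (X + X)))\{b,c,d})\{a,d} + ((rec X. d.(b.(X\{a,d} + (X + X)))\{b,c,d}) + (rec X. d.(b.(X\{a,d} + (X + X)))\{b,c,d}))))\{b,c,d} has moves deadlocked
Reachable graph of Q (2 states):
  n0 = rec X. d.(b.(0 + X\{a,d} + (X + X)))\{b,c,d} has moves ··d··> n1
  n1 = (b.(0 + (rec X. d.(b.(0 + X\{a,d} + (X + X)))\{b,c,d})\{a,d} + ((rec X. d.(b.(0 + X\{a,d} + (X + X)))\{b,c,d}) + (rec X. d.(b.(0 + X\{a,d} + (X + X)))\{b,c,d}))))\{b,c,d} has moves deadlocked
Coarsest stable partition (strong bisimilarity classes):
  B0 = {m0, n0}
  B1 = {m1, n1}
m0 ∈ B0, n0 ∈ B0 → same block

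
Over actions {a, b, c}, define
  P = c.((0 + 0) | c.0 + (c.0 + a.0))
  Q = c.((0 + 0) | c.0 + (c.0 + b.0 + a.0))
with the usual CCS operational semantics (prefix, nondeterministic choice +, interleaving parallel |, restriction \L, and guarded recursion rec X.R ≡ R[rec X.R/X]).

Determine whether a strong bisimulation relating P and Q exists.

P's transition system — 4 states:
  m0 = c.((0 + 0) | c.0 + (c.0 + a.0)) has moves —c→ m1
  m1 = (0 + 0) | c.0 + (c.0 + a.0) has moves —a→ m2, —c→ m2, —c→ m3
  m2 = 0 has moves ∅
  m3 = (0 + 0) | 0 has moves ∅
Q's transition system — 4 states:
  n0 = c.((0 + 0) | c.0 + (c.0 + b.0 + a.0)) has moves —c→ n1
  n1 = (0 + 0) | c.0 + (c.0 + b.0 + a.0) has moves —a→ n2, —b→ n2, —c→ n2, —c→ n3
  n2 = 0 has moves ∅
  n3 = (0 + 0) | 0 has moves ∅
Partition-refinement fixed point:
  B0 = {m0}
  B1 = {m1}
  B2 = {m2, m3, n2, n3}
  B3 = {n0}
  B4 = {n1}
m0 ∈ B0, n0 ∈ B3 → different blocks

NO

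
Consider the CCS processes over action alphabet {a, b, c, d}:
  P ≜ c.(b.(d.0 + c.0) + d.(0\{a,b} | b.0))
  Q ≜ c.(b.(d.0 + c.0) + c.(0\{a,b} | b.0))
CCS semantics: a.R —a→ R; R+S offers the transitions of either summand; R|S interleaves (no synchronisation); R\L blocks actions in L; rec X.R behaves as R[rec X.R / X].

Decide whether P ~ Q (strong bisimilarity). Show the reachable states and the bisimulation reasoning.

NO

P's transition system — 6 states:
  p0 = c.(b.(d.0 + c.0) + d.(0\{a,b} | b.0)) → --c--▸ p1
  p1 = b.(d.0 + c.0) + d.(0\{a,b} | b.0) → --b--▸ p2, --d--▸ p3
  p2 = d.0 + c.0 → --c--▸ p4, --d--▸ p4
  p3 = 0\{a,b} | b.0 → --b--▸ p5
  p4 = 0 → (no moves)
  p5 = 0\{a,b} | 0 → (no moves)
Q's transition system — 6 states:
  q0 = c.(b.(d.0 + c.0) + c.(0\{a,b} | b.0)) → --c--▸ q1
  q1 = b.(d.0 + c.0) + c.(0\{a,b} | b.0) → --b--▸ q2, --c--▸ q3
  q2 = d.0 + c.0 → --c--▸ q4, --d--▸ q4
  q3 = 0\{a,b} | b.0 → --b--▸ q5
  q4 = 0 → (no moves)
  q5 = 0\{a,b} | 0 → (no moves)
Partition-refinement fixed point:
  B0 = {p0}
  B1 = {p1}
  B2 = {p3, q3}
  B3 = {p4, p5, q4, q5}
  B4 = {p2, q2}
  B5 = {q0}
  B6 = {q1}
p0 ∈ B0, q0 ∈ B5 → different blocks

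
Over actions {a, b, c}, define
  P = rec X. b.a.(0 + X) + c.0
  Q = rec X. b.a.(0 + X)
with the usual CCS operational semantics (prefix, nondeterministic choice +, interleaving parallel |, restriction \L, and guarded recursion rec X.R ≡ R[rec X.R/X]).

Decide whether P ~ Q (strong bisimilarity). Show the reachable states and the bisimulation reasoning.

NO

Reachable graph of P (4 states):
  u0 = rec X. b.a.(0 + X) + c.0 has moves ··b··> u1, ··c··> u2
  u1 = a.(0 + (rec X. b.a.(0 + X) + c.0)) has moves ··a··> u3
  u2 = 0 has moves (no moves)
  u3 = 0 + (rec X. b.a.(0 + X) + c.0) has moves ··b··> u1, ··c··> u2
Reachable graph of Q (3 states):
  v0 = rec X. b.a.(0 + X) has moves ··b··> v1
  v1 = a.(0 + (rec X. b.a.(0 + X))) has moves ··a··> v2
  v2 = 0 + (rec X. b.a.(0 + X)) has moves ··b··> v1
Partition-refinement fixed point:
  B0 = {u0, u3}
  B1 = {u2}
  B2 = {u1}
  B3 = {v0, v2}
  B4 = {v1}
u0 ∈ B0, v0 ∈ B3 → different blocks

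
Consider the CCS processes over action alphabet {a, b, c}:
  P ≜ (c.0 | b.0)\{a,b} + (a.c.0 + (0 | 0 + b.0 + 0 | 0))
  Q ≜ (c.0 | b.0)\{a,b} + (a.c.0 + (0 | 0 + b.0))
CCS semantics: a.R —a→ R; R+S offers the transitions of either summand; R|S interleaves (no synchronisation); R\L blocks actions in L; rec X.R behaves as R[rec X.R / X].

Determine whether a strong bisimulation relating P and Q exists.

YES

LTS(P): 4 reachable states
  m0 = (c.0 | b.0)\{a,b} + (a.c.0 + (0 | 0 + b.0 + 0 | 0)) :: --a--▸ m1, --b--▸ m2, --c--▸ m3
  m1 = c.0 :: --c--▸ m2
  m2 = 0 :: deadlocked
  m3 = (0 | b.0)\{a,b} :: deadlocked
LTS(Q): 4 reachable states
  n0 = (c.0 | b.0)\{a,b} + (a.c.0 + (0 | 0 + b.0)) :: --a--▸ n1, --b--▸ n2, --c--▸ n3
  n1 = c.0 :: --c--▸ n2
  n2 = 0 :: deadlocked
  n3 = (0 | b.0)\{a,b} :: deadlocked
Coarsest stable partition (strong bisimilarity classes):
  B0 = {m0, n0}
  B1 = {m2, m3, n2, n3}
  B2 = {m1, n1}
m0 ∈ B0, n0 ∈ B0 → same block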